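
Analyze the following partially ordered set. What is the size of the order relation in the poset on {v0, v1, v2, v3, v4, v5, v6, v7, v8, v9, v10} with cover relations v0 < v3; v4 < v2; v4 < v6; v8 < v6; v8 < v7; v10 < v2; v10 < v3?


The order relation is {(a,b) : a <= b}, reflexive so it includes (a,a).
Examples: (v0,v0), (v0,v3), (v1,v1), (v10,v10), (v10,v2), ...
Total ordered pairs: 18


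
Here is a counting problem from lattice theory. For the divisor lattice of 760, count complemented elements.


An element a is complemented if some b has a meet b = bottom, a join b = top.
a is complemented iff gcd(a, n/a)=1, i.e. a is a unitary divisor of 760.
Complemented elements: 1, 5, 8, 19, 40, 95, ... (2 more)
Count: 8


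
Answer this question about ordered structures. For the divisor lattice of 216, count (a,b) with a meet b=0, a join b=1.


Complement pair (a,b): a meet b = bottom, a join b = top.
Here: gcd(a,b)=1 and lcm(a,b)=216, i.e. a*b=216 with a,b coprime.
Pairs found: (1,216), (8,27), (27,8), (216,1)
Total ordered pairs: 4


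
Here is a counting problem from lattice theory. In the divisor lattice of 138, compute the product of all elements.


Divisors of 138: [1, 2, 3, 6, 23, 46, 69, 138]
Product = n^(d(n)/2) = 138^(8/2)
Product = 362673936


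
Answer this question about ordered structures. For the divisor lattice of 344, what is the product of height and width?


Height = length of longest chain minus 1; width = size of largest antichain.
A maximum chain: 1 | 43 | 86 | 172 | 344  (height 4).
A maximum antichain: {2, 43}  (width 2).
Product = 4 * 2 = 8


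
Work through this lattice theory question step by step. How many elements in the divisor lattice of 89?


Divisors of 89: [1, 89]
Count: 2


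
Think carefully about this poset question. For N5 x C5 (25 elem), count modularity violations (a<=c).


Modular law: if a <= c then a v (b ^ c) = (a v b) ^ c.
Check all triples (a,b,c) with a <= c among 25 elements.
  e.g. a=(a,0), b=(c,0), c=(b,0): lhs=(a,0) != rhs=(b,0)
  e.g. a=(a,0), b=(c,1), c=(b,0): lhs=(a,0) != rhs=(b,0)
Total violating triples: 75


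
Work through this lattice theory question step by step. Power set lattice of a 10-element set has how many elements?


Power set = 2^n.
2^10 = 1024


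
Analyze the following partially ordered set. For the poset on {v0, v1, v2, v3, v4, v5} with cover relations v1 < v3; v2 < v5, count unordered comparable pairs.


A comparable pair {a,b} has a < b or b < a in the order.
Count unordered pairs where one element is strictly below the other.
Examples: {v1,v3}, {v2,v5}
Total comparable pairs: 2


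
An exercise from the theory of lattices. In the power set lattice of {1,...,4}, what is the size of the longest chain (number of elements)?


A chain is a totally ordered subset; we count the number of elements in a maximum chain.
Compute, for each element x, the size of the longest chain ending at x:
  {}: 1
  {1}: 2
  {2}: 2
  {3}: 2
  {4}: 2
  {1,2}: 3
  ...
A maximum chain: {} < {1} < {1,2} < {1,2,3} < {1,2,3,4}
Number of elements in the longest chain: 5


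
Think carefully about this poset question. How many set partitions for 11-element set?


B(n) = number of set partitions of an n-element set.
B(n) satisfies the recurrence: B(n+1) = sum_k C(n,k)*B(k).
B(11) = 678570


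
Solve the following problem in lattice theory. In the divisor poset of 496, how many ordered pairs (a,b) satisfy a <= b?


The order relation is {(a,b) : a <= b}, reflexive so it includes (a,a).
Examples: (1,1), (1,124), (1,16), (1,2), (1,248), ...
Total ordered pairs: 45


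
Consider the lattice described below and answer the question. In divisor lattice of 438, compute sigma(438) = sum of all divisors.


sigma(n) = sum of divisors.
Divisors of 438: [1, 2, 3, 6, 73, 146, 219, 438]
Sum = 888


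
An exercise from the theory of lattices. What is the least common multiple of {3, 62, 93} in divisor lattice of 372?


In a divisor lattice, join = lcm (least common multiple).
Compute lcm iteratively: start with first element, then lcm(current, next).
Elements: [3, 62, 93]
lcm(3,62) = 186
lcm(186,93) = 186
Final lcm = 186


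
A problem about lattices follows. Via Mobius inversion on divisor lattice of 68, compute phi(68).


phi(n) = n * prod_{p|n} (1 - 1/p).
Prime divisors of 68: [2, 17]
phi(68) = 68 * (1 - 1/2) * (1 - 1/17)
phi(68) = 32


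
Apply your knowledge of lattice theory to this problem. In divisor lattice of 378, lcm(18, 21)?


Join=lcm.
gcd(18,21)=3
lcm=126


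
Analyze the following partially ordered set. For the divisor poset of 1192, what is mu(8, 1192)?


In a divisor lattice, mu(a,b) = mu(b/a) where mu is the classical Mobius function.
b/a = 1192/8 = 149
Prime factorization of 149: primes [149]
149 is squarefree with 1 prime factor(s), so mu(149) = (-1)^1 = -1


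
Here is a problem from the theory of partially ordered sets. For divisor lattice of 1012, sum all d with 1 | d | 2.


Interval [1,2] in divisors of 1012: [1, 2]
Sum = 3


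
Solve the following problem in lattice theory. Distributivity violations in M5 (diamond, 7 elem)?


Distributive law: a ^ (b v c) = (a ^ b) v (a ^ c).
Check all 7^3 = 343 ordered triples (a,b,c).
  e.g. a=a1, b=a2, c=a3: lhs=a1 != rhs=0
  e.g. a=a1, b=a2, c=a4: lhs=a1 != rhs=0
Total violating triples: 60


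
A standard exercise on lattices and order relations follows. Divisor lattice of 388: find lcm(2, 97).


In a divisor lattice, join = lcm (least common multiple).
gcd(2,97) = 1
lcm(2,97) = 2*97/gcd = 194/1 = 194


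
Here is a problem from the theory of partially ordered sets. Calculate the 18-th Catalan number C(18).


C(n) = C(2n, n) / (n+1).
C(36, 18) = 9075135300
C(18) = 9075135300 / 19 = 477638700


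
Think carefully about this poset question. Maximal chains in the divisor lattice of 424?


A maximal chain goes from the minimum element to a maximal element via cover relations.
Counting all min-to-max paths in the cover graph.
Total maximal chains: 4


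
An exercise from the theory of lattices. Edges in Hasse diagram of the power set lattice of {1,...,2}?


A cover relation a -< b holds when a < b with no c strictly between.
Cover relations:
  {} -< {1}
  {} -< {2}
  {1} -< {1,2}
  {2} -< {1,2}
Total: 4


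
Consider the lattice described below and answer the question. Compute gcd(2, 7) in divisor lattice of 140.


In a divisor lattice, meet = gcd (greatest common divisor).
By Euclidean algorithm or factoring: gcd(2,7) = 1


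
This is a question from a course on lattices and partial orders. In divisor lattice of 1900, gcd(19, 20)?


Meet=gcd.
gcd(19,20)=1


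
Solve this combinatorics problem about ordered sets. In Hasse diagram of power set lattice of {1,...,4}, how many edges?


A cover relation a -< b holds when a < b with no c strictly between.
Cover relations:
  {} -< {1}
  {} -< {2}
  {} -< {3}
  {} -< {4}
  {1} -< {1,2}
  {1} -< {1,3}
  {1} -< {1,4}
  {2} -< {1,2}
  ...24 more
Total: 32


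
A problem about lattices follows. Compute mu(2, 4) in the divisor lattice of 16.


In a divisor lattice, mu(a,b) = mu(b/a) where mu is the classical Mobius function.
b/a = 4/2 = 2
Prime factorization of 2: primes [2]
2 is squarefree with 1 prime factor(s), so mu(2) = (-1)^1 = -1


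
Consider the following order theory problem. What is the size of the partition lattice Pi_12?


B(n) = number of set partitions of an n-element set.
B(n) satisfies the recurrence: B(n+1) = sum_k C(n,k)*B(k).
B(12) = 4213597


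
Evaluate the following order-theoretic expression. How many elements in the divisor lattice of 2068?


Divisors of 2068: [1, 2, 4, 11, 22, 44, 47, 94, 188, 517, 1034, 2068]
Count: 12


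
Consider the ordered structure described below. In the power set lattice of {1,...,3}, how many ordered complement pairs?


Complement pair (a,b): a meet b = bottom, a join b = top.
Here: A intersect B = {} and A union B = {1,...,3}.
Pairs found: ({},{1,2,3}), ({1},{2,3}), ({2},{1,3}), ({3},{1,2}), ... (4 more)
Total ordered pairs: 8


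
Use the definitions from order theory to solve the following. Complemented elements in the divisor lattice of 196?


An element a is complemented if some b has a meet b = bottom, a join b = top.
a is complemented iff gcd(a, n/a)=1, i.e. a is a unitary divisor of 196.
Complemented elements: 1, 4, 49, 196
Count: 4


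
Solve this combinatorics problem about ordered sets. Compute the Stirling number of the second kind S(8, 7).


S(n,k) = k*S(n-1,k) + S(n-1,k-1).
S(7,7) = 1, S(7,6) = 21
S(8,7) = 7*1 + 21 = 7 + 21
S(8,7) = 28


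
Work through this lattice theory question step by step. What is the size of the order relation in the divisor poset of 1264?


The order relation is {(a,b) : a <= b}, reflexive so it includes (a,a).
Examples: (1,1), (1,1264), (1,158), (1,16), (1,2), ...
Total ordered pairs: 45


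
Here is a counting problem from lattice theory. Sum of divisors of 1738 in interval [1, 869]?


Interval [1,869] in divisors of 1738: [1, 11, 79, 869]
Sum = 960


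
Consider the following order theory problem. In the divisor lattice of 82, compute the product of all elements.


Divisors of 82: [1, 2, 41, 82]
Product = n^(d(n)/2) = 82^(4/2)
Product = 6724


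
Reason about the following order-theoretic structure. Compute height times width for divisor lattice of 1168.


Height = length of longest chain minus 1; width = size of largest antichain.
A maximum chain: 1 | 73 | 146 | 292 | 584 | 1168  (height 5).
A maximum antichain: {2, 73}  (width 2).
Product = 5 * 2 = 10


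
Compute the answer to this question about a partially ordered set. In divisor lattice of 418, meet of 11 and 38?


In a divisor lattice, meet = gcd (greatest common divisor).
By Euclidean algorithm or factoring: gcd(11,38) = 1


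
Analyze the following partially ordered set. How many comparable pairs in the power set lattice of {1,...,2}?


A comparable pair {a,b} has a < b or b < a in the order.
Count unordered pairs where one element is strictly below the other.
Examples: {{},{1}}, {{},{2}}, {{},{1,2}}, {{1},{1,2}}, ...
Total comparable pairs: 5


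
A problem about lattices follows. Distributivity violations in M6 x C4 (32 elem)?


Distributive law: a ^ (b v c) = (a ^ b) v (a ^ c).
Check all 32^3 = 32768 ordered triples (a,b,c).
  e.g. a=(a1,0), b=(a2,0), c=(a3,0): lhs=(a1,0) != rhs=(0,0)
  e.g. a=(a1,0), b=(a2,0), c=(a3,1): lhs=(a1,0) != rhs=(0,0)
Total violating triples: 7680


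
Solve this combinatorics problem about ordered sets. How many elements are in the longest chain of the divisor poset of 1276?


A chain is a totally ordered subset; we count the number of elements in a maximum chain.
Compute, for each element x, the size of the longest chain ending at x:
  1: 1
  2: 2
  11: 2
  29: 2
  4: 3
  22: 3
  ...
A maximum chain: 1 < 2 < 4 < 44 < 1276
Number of elements in the longest chain: 5


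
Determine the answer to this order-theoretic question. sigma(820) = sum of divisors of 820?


sigma(n) = sum of divisors.
Divisors of 820: [1, 2, 4, 5, 10, 20, 41, 82, 164, 205, 410, 820]
Sum = 1764


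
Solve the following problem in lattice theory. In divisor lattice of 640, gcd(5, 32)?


Meet=gcd.
gcd(5,32)=1


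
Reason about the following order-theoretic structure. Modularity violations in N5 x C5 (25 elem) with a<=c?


Modular law: if a <= c then a v (b ^ c) = (a v b) ^ c.
Check all triples (a,b,c) with a <= c among 25 elements.
  e.g. a=(a,0), b=(c,0), c=(b,0): lhs=(a,0) != rhs=(b,0)
  e.g. a=(a,0), b=(c,1), c=(b,0): lhs=(a,0) != rhs=(b,0)
Total violating triples: 75


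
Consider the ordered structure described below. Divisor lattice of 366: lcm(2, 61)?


Join=lcm.
gcd(2,61)=1
lcm=122


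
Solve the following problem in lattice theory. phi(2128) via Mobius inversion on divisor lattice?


phi(n) = n * prod_{p|n} (1 - 1/p).
Prime divisors of 2128: [2, 7, 19]
phi(2128) = 2128 * (1 - 1/2) * (1 - 1/7) * (1 - 1/19)
phi(2128) = 864


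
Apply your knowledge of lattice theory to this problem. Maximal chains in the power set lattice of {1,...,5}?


A maximal chain goes from the minimum element to a maximal element via cover relations.
Counting all min-to-max paths in the cover graph.
Total maximal chains: 120


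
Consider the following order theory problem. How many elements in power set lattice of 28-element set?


Power set = 2^n.
2^28 = 268435456


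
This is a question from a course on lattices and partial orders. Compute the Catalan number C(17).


C(n) = C(2n, n) / (n+1).
C(34, 17) = 2333606220
C(17) = 2333606220 / 18 = 129644790


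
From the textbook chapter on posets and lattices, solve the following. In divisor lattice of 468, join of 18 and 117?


In a divisor lattice, join = lcm (least common multiple).
gcd(18,117) = 9
lcm(18,117) = 18*117/gcd = 2106/9 = 234


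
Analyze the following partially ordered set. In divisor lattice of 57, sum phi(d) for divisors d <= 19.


Divisors of 57 up to 19: [1, 3, 19]
phi values: [1, 2, 18]
Sum = 21


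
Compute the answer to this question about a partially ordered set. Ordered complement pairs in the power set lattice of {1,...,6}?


Complement pair (a,b): a meet b = bottom, a join b = top.
Here: A intersect B = {} and A union B = {1,...,6}.
Pairs found: ({},{1,2,3,4,5,6}), ({1},{2,3,4,5,6}), ({2},{1,3,4,5,6}), ({3},{1,2,4,5,6}), ... (60 more)
Total ordered pairs: 64


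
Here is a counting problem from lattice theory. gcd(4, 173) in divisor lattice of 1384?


Meet=gcd.
gcd(4,173)=1


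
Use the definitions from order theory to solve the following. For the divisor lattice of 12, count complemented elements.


An element a is complemented if some b has a meet b = bottom, a join b = top.
a is complemented iff gcd(a, n/a)=1, i.e. a is a unitary divisor of 12.
Complemented elements: 1, 3, 4, 12
Count: 4


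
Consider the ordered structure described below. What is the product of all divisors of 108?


Divisors of 108: [1, 2, 3, 4, 6, 9, 12, 18, 27, 36, 54, 108]
Product = n^(d(n)/2) = 108^(12/2)
Product = 1586874322944


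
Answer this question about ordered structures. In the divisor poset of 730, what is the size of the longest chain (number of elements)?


A chain is a totally ordered subset; we count the number of elements in a maximum chain.
Compute, for each element x, the size of the longest chain ending at x:
  1: 1
  2: 2
  5: 2
  73: 2
  10: 3
  146: 3
  ...
A maximum chain: 1 < 2 < 10 < 730
Number of elements in the longest chain: 4


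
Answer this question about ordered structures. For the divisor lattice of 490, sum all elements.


sigma(n) = sum of divisors.
Divisors of 490: [1, 2, 5, 7, 10, 14, 35, 49, 70, 98, 245, 490]
Sum = 1026


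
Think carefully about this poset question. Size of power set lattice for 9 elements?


Power set = 2^n.
2^9 = 512


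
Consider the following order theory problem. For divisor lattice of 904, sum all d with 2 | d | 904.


Interval [2,904] in divisors of 904: [2, 4, 8, 226, 452, 904]
Sum = 1596


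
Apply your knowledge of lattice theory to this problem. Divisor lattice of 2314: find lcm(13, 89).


In a divisor lattice, join = lcm (least common multiple).
gcd(13,89) = 1
lcm(13,89) = 13*89/gcd = 1157/1 = 1157


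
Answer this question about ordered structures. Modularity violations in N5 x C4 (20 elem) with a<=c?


Modular law: if a <= c then a v (b ^ c) = (a v b) ^ c.
Check all triples (a,b,c) with a <= c among 20 elements.
  e.g. a=(a,0), b=(c,0), c=(b,0): lhs=(a,0) != rhs=(b,0)
  e.g. a=(a,0), b=(c,1), c=(b,0): lhs=(a,0) != rhs=(b,0)
Total violating triples: 40


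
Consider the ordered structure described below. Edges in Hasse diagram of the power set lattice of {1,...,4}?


A cover relation a -< b holds when a < b with no c strictly between.
Cover relations:
  {} -< {1}
  {} -< {2}
  {} -< {3}
  {} -< {4}
  {1} -< {1,2}
  {1} -< {1,3}
  {1} -< {1,4}
  {2} -< {1,2}
  ...24 more
Total: 32


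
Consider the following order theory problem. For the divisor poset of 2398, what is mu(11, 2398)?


In a divisor lattice, mu(a,b) = mu(b/a) where mu is the classical Mobius function.
b/a = 2398/11 = 218
Prime factorization of 218: primes [2, 109]
218 is squarefree with 2 prime factor(s), so mu(218) = (-1)^2 = 1


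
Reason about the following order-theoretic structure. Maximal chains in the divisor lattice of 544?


A maximal chain goes from the minimum element to a maximal element via cover relations.
Counting all min-to-max paths in the cover graph.
Total maximal chains: 6


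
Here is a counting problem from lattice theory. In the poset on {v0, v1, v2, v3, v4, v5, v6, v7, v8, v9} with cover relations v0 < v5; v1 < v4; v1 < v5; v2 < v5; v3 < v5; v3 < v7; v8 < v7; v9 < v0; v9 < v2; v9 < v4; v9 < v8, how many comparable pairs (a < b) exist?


A comparable pair {a,b} has a < b or b < a in the order.
Count unordered pairs where one element is strictly below the other.
Examples: {v0,v5}, {v0,v9}, {v1,v4}, {v1,v5}, ...
Total comparable pairs: 13


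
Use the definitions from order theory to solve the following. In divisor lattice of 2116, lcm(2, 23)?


Join=lcm.
gcd(2,23)=1
lcm=46


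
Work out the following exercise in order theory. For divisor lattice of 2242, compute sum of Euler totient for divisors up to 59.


Divisors of 2242 up to 59: [1, 2, 19, 38, 59]
phi values: [1, 1, 18, 18, 58]
Sum = 96


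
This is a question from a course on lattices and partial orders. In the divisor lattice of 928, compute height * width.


Height = length of longest chain minus 1; width = size of largest antichain.
A maximum chain: 1 | 29 | 58 | 116 | 232 | 464 | 928  (height 6).
A maximum antichain: {2, 29}  (width 2).
Product = 6 * 2 = 12


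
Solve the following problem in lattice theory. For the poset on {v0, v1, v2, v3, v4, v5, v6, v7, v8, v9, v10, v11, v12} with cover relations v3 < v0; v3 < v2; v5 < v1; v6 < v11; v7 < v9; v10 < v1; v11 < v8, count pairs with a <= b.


The order relation is {(a,b) : a <= b}, reflexive so it includes (a,a).
Examples: (v0,v0), (v1,v1), (v10,v1), (v10,v10), (v11,v11), ...
Total ordered pairs: 21


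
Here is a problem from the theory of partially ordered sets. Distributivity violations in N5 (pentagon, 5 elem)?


Distributive law: a ^ (b v c) = (a ^ b) v (a ^ c).
Check all 5^3 = 125 ordered triples (a,b,c).
  e.g. a=b, b=a, c=c: lhs=b != rhs=a
  e.g. a=b, b=c, c=a: lhs=b != rhs=a
Total violating triples: 2


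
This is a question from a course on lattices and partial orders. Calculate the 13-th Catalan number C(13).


C(n) = C(2n, n) / (n+1).
C(26, 13) = 10400600
C(13) = 10400600 / 14 = 742900


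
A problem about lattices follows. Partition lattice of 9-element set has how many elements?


B(n) = number of set partitions of an n-element set.
B(n) satisfies the recurrence: B(n+1) = sum_k C(n,k)*B(k).
B(9) = 21147


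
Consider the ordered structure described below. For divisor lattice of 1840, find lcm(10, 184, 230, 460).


In a divisor lattice, join = lcm (least common multiple).
Compute lcm iteratively: start with first element, then lcm(current, next).
Elements: [10, 184, 230, 460]
lcm(10,184) = 920
lcm(920,230) = 920
lcm(920,460) = 920
Final lcm = 920


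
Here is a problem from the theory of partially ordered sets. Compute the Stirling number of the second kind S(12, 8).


S(n,k) = k*S(n-1,k) + S(n-1,k-1).
S(11,8) = 11880, S(11,7) = 63987
S(12,8) = 8*11880 + 63987 = 95040 + 63987
S(12,8) = 159027


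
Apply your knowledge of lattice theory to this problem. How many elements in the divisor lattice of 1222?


Divisors of 1222: [1, 2, 13, 26, 47, 94, 611, 1222]
Count: 8


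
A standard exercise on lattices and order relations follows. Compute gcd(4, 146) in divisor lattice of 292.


In a divisor lattice, meet = gcd (greatest common divisor).
By Euclidean algorithm or factoring: gcd(4,146) = 2


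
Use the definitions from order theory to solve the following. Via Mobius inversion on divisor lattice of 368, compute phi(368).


phi(n) = n * prod_{p|n} (1 - 1/p).
Prime divisors of 368: [2, 23]
phi(368) = 368 * (1 - 1/2) * (1 - 1/23)
phi(368) = 176


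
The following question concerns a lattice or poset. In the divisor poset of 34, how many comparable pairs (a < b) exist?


A comparable pair {a,b} has a < b or b < a in the order.
Count unordered pairs where one element is strictly below the other.
Examples: {1,2}, {1,17}, {1,34}, {2,34}, ...
Total comparable pairs: 5


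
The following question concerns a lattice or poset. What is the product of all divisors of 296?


Divisors of 296: [1, 2, 4, 8, 37, 74, 148, 296]
Product = n^(d(n)/2) = 296^(8/2)
Product = 7676563456


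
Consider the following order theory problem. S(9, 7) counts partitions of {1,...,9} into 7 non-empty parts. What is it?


S(n,k) = k*S(n-1,k) + S(n-1,k-1).
S(8,7) = 28, S(8,6) = 266
S(9,7) = 7*28 + 266 = 196 + 266
S(9,7) = 462


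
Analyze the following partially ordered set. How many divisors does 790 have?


Divisors of 790: [1, 2, 5, 10, 79, 158, 395, 790]
Count: 8


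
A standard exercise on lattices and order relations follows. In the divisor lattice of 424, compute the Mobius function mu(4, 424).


In a divisor lattice, mu(a,b) = mu(b/a) where mu is the classical Mobius function.
b/a = 424/4 = 106
Prime factorization of 106: primes [2, 53]
106 is squarefree with 2 prime factor(s), so mu(106) = (-1)^2 = 1


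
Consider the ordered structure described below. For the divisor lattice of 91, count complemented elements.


An element a is complemented if some b has a meet b = bottom, a join b = top.
a is complemented iff gcd(a, n/a)=1, i.e. a is a unitary divisor of 91.
Complemented elements: 1, 7, 13, 91
Count: 4


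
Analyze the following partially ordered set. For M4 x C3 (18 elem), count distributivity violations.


Distributive law: a ^ (b v c) = (a ^ b) v (a ^ c).
Check all 18^3 = 5832 ordered triples (a,b,c).
  e.g. a=(a1,0), b=(a2,0), c=(a3,0): lhs=(a1,0) != rhs=(0,0)
  e.g. a=(a1,0), b=(a2,0), c=(a3,1): lhs=(a1,0) != rhs=(0,0)
Total violating triples: 648


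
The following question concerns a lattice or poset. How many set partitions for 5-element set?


B(n) = number of set partitions of an n-element set.
B(n) satisfies the recurrence: B(n+1) = sum_k C(n,k)*B(k).
B(5) = 52


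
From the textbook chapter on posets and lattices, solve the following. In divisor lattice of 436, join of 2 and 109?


In a divisor lattice, join = lcm (least common multiple).
gcd(2,109) = 1
lcm(2,109) = 2*109/gcd = 218/1 = 218


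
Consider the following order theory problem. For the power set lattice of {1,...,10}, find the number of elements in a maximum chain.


A chain is a totally ordered subset; we count the number of elements in a maximum chain.
Compute, for each element x, the size of the longest chain ending at x:
  {}: 1
  {1}: 2
  {2}: 2
  {3}: 2
  {4}: 2
  {5}: 2
  ...
A maximum chain: {} < {1} < {1,2} < {1,2,3} < {1,2,3,4} < {1,2,3,4,5} < {1,2,3,4,5,6} < {1,2,3,4,5,6,7} < {1,2,3,4,5,6,7,8} < {1,2,3,4,5,6,7,8,9} < {1,2,3,4,5,6,7,8,9,10}
Number of elements in the longest chain: 11


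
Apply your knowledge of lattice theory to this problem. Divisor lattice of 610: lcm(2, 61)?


Join=lcm.
gcd(2,61)=1
lcm=122


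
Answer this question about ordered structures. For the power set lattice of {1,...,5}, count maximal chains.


A maximal chain goes from the minimum element to a maximal element via cover relations.
Counting all min-to-max paths in the cover graph.
Total maximal chains: 120


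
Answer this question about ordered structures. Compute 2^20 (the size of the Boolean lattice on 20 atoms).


Power set = 2^n.
2^20 = 1048576


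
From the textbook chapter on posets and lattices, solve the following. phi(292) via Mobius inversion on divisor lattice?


phi(n) = n * prod_{p|n} (1 - 1/p).
Prime divisors of 292: [2, 73]
phi(292) = 292 * (1 - 1/2) * (1 - 1/73)
phi(292) = 144


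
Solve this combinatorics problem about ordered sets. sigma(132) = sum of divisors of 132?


sigma(n) = sum of divisors.
Divisors of 132: [1, 2, 3, 4, 6, 11, 12, 22, 33, 44, 66, 132]
Sum = 336


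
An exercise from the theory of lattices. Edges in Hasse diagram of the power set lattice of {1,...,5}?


A cover relation a -< b holds when a < b with no c strictly between.
Cover relations:
  {} -< {1}
  {} -< {2}
  {} -< {3}
  {} -< {4}
  {} -< {5}
  {1} -< {1,2}
  {1} -< {1,3}
  {1} -< {1,4}
  ...72 more
Total: 80


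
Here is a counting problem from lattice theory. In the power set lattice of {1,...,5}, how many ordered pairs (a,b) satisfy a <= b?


The order relation is {(a,b) : a <= b}, reflexive so it includes (a,a).
Examples: ({},{}), ({},{1,2}), ({},{1,2,3}), ({},{1,2,3,4}), ({},{1,2,3,4,5}), ...
Total ordered pairs: 243


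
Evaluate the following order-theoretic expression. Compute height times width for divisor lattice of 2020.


Height = length of longest chain minus 1; width = size of largest antichain.
A maximum chain: 1 | 101 | 505 | 1010 | 2020  (height 4).
A maximum antichain: {4, 10, 202, 505}  (width 4).
Product = 4 * 4 = 16


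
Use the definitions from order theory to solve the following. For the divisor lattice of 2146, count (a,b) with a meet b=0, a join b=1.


Complement pair (a,b): a meet b = bottom, a join b = top.
Here: gcd(a,b)=1 and lcm(a,b)=2146, i.e. a*b=2146 with a,b coprime.
Pairs found: (1,2146), (2,1073), (29,74), (37,58), ... (4 more)
Total ordered pairs: 8


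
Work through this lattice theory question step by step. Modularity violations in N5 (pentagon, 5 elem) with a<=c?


Modular law: if a <= c then a v (b ^ c) = (a v b) ^ c.
Check all triples (a,b,c) with a <= c among 5 elements.
  e.g. a=a, b=c, c=b: lhs=a != rhs=b
Total violating triples: 1


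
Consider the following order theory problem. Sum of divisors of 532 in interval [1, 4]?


Interval [1,4] in divisors of 532: [1, 2, 4]
Sum = 7


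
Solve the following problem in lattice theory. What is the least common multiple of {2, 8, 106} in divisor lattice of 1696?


In a divisor lattice, join = lcm (least common multiple).
Compute lcm iteratively: start with first element, then lcm(current, next).
Elements: [2, 8, 106]
lcm(2,8) = 8
lcm(8,106) = 424
Final lcm = 424


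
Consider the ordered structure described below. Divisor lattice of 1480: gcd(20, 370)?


Meet=gcd.
gcd(20,370)=10


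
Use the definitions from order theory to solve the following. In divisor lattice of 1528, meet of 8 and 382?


In a divisor lattice, meet = gcd (greatest common divisor).
By Euclidean algorithm or factoring: gcd(8,382) = 2


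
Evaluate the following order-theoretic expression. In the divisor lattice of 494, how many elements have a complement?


An element a is complemented if some b has a meet b = bottom, a join b = top.
a is complemented iff gcd(a, n/a)=1, i.e. a is a unitary divisor of 494.
Complemented elements: 1, 2, 13, 19, 26, 38, ... (2 more)
Count: 8


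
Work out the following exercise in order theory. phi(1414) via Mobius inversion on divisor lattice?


phi(n) = n * prod_{p|n} (1 - 1/p).
Prime divisors of 1414: [2, 7, 101]
phi(1414) = 1414 * (1 - 1/2) * (1 - 1/7) * (1 - 1/101)
phi(1414) = 600


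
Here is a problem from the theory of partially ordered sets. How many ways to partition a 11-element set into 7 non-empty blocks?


S(n,k) = k*S(n-1,k) + S(n-1,k-1).
S(10,7) = 5880, S(10,6) = 22827
S(11,7) = 7*5880 + 22827 = 41160 + 22827
S(11,7) = 63987


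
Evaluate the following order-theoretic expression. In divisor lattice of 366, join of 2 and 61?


In a divisor lattice, join = lcm (least common multiple).
gcd(2,61) = 1
lcm(2,61) = 2*61/gcd = 122/1 = 122


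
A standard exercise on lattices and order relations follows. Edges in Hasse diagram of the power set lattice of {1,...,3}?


A cover relation a -< b holds when a < b with no c strictly between.
Cover relations:
  {} -< {1}
  {} -< {2}
  {} -< {3}
  {1} -< {1,2}
  {1} -< {1,3}
  {2} -< {1,2}
  {2} -< {2,3}
  {3} -< {1,3}
  ...4 more
Total: 12


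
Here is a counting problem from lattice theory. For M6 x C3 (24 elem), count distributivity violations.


Distributive law: a ^ (b v c) = (a ^ b) v (a ^ c).
Check all 24^3 = 13824 ordered triples (a,b,c).
  e.g. a=(a1,0), b=(a2,0), c=(a3,0): lhs=(a1,0) != rhs=(0,0)
  e.g. a=(a1,0), b=(a2,0), c=(a3,1): lhs=(a1,0) != rhs=(0,0)
Total violating triples: 3240


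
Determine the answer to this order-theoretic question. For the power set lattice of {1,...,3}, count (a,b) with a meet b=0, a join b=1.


Complement pair (a,b): a meet b = bottom, a join b = top.
Here: A intersect B = {} and A union B = {1,...,3}.
Pairs found: ({},{1,2,3}), ({1},{2,3}), ({2},{1,3}), ({3},{1,2}), ... (4 more)
Total ordered pairs: 8


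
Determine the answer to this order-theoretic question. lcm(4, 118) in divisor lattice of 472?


Join=lcm.
gcd(4,118)=2
lcm=236


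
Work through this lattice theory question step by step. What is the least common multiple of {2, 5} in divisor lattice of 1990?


In a divisor lattice, join = lcm (least common multiple).
Compute lcm iteratively: start with first element, then lcm(current, next).
Elements: [2, 5]
lcm(2,5) = 10
Final lcm = 10


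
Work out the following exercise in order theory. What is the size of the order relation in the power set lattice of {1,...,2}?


The order relation is {(a,b) : a <= b}, reflexive so it includes (a,a).
Examples: ({},{}), ({},{1,2}), ({},{1}), ({},{2}), ({1,2},{1,2}), ...
Total ordered pairs: 9


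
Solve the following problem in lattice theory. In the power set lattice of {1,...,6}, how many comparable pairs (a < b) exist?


A comparable pair {a,b} has a < b or b < a in the order.
Count unordered pairs where one element is strictly below the other.
Examples: {{},{1}}, {{},{2}}, {{},{3}}, {{},{4}}, ...
Total comparable pairs: 665


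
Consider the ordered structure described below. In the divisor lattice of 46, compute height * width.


Height = length of longest chain minus 1; width = size of largest antichain.
A maximum chain: 1 | 23 | 46  (height 2).
A maximum antichain: {2, 23}  (width 2).
Product = 2 * 2 = 4


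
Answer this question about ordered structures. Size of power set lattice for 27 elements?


Power set = 2^n.
2^27 = 134217728


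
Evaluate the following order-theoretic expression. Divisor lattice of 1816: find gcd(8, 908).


In a divisor lattice, meet = gcd (greatest common divisor).
By Euclidean algorithm or factoring: gcd(8,908) = 4


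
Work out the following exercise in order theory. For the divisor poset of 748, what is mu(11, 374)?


In a divisor lattice, mu(a,b) = mu(b/a) where mu is the classical Mobius function.
b/a = 374/11 = 34
Prime factorization of 34: primes [2, 17]
34 is squarefree with 2 prime factor(s), so mu(34) = (-1)^2 = 1


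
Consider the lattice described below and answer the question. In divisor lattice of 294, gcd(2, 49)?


Meet=gcd.
gcd(2,49)=1


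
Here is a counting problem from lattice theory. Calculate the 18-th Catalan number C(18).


C(n) = C(2n, n) / (n+1).
C(36, 18) = 9075135300
C(18) = 9075135300 / 19 = 477638700


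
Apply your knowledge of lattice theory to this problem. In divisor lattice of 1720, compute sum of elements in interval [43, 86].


Interval [43,86] in divisors of 1720: [43, 86]
Sum = 129


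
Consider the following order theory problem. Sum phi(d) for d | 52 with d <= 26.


Divisors of 52 up to 26: [1, 2, 4, 13, 26]
phi values: [1, 1, 2, 12, 12]
Sum = 28


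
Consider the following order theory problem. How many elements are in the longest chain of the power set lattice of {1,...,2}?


A chain is a totally ordered subset; we count the number of elements in a maximum chain.
Compute, for each element x, the size of the longest chain ending at x:
  {}: 1
  {1}: 2
  {2}: 2
  {1,2}: 3
A maximum chain: {} < {1} < {1,2}
Number of elements in the longest chain: 3


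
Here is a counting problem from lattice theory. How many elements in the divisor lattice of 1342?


Divisors of 1342: [1, 2, 11, 22, 61, 122, 671, 1342]
Count: 8


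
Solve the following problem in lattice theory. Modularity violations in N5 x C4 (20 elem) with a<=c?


Modular law: if a <= c then a v (b ^ c) = (a v b) ^ c.
Check all triples (a,b,c) with a <= c among 20 elements.
  e.g. a=(a,0), b=(c,0), c=(b,0): lhs=(a,0) != rhs=(b,0)
  e.g. a=(a,0), b=(c,1), c=(b,0): lhs=(a,0) != rhs=(b,0)
Total violating triples: 40


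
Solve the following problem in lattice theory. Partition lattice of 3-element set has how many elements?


B(n) = number of set partitions of an n-element set.
B(n) satisfies the recurrence: B(n+1) = sum_k C(n,k)*B(k).
B(3) = 5


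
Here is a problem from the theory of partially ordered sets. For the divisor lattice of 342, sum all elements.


sigma(n) = sum of divisors.
Divisors of 342: [1, 2, 3, 6, 9, 18, 19, 38, 57, 114, 171, 342]
Sum = 780


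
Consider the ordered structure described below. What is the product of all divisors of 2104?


Divisors of 2104: [1, 2, 4, 8, 263, 526, 1052, 2104]
Product = n^(d(n)/2) = 2104^(8/2)
Product = 19596699897856


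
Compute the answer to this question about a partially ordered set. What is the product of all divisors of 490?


Divisors of 490: [1, 2, 5, 7, 10, 14, 35, 49, 70, 98, 245, 490]
Product = n^(d(n)/2) = 490^(12/2)
Product = 13841287201000000


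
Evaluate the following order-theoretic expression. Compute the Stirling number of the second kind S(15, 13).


S(n,k) = k*S(n-1,k) + S(n-1,k-1).
S(14,13) = 91, S(14,12) = 3367
S(15,13) = 13*91 + 3367 = 1183 + 3367
S(15,13) = 4550


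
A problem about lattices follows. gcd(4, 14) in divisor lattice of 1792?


Meet=gcd.
gcd(4,14)=2


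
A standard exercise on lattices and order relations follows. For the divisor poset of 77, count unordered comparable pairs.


A comparable pair {a,b} has a < b or b < a in the order.
Count unordered pairs where one element is strictly below the other.
Examples: {1,7}, {1,11}, {1,77}, {7,77}, ...
Total comparable pairs: 5


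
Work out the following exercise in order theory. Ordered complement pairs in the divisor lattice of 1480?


Complement pair (a,b): a meet b = bottom, a join b = top.
Here: gcd(a,b)=1 and lcm(a,b)=1480, i.e. a*b=1480 with a,b coprime.
Pairs found: (1,1480), (5,296), (8,185), (37,40), ... (4 more)
Total ordered pairs: 8


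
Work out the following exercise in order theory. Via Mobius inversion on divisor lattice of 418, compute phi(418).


phi(n) = n * prod_{p|n} (1 - 1/p).
Prime divisors of 418: [2, 11, 19]
phi(418) = 418 * (1 - 1/2) * (1 - 1/11) * (1 - 1/19)
phi(418) = 180


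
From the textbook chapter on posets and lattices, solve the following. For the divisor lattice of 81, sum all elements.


sigma(n) = sum of divisors.
Divisors of 81: [1, 3, 9, 27, 81]
Sum = 121


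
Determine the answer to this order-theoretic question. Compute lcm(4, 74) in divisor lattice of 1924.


In a divisor lattice, join = lcm (least common multiple).
gcd(4,74) = 2
lcm(4,74) = 4*74/gcd = 296/2 = 148


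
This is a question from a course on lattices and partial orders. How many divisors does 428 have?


Divisors of 428: [1, 2, 4, 107, 214, 428]
Count: 6


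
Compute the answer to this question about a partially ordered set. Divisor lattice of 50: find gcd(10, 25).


In a divisor lattice, meet = gcd (greatest common divisor).
By Euclidean algorithm or factoring: gcd(10,25) = 5


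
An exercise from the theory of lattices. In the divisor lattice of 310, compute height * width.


Height = length of longest chain minus 1; width = size of largest antichain.
A maximum chain: 1 | 31 | 155 | 310  (height 3).
A maximum antichain: {2, 5, 31}  (width 3).
Product = 3 * 3 = 9


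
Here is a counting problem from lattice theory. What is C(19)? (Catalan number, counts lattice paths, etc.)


C(n) = C(2n, n) / (n+1).
C(38, 19) = 35345263800
C(19) = 35345263800 / 20 = 1767263190


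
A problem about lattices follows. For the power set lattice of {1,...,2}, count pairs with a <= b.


The order relation is {(a,b) : a <= b}, reflexive so it includes (a,a).
Examples: ({},{}), ({},{1,2}), ({},{1}), ({},{2}), ({1,2},{1,2}), ...
Total ordered pairs: 9


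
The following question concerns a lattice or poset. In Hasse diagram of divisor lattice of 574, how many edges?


A cover relation a -< b holds when a < b with no c strictly between.
Cover relations:
  1 -< 2
  1 -< 7
  1 -< 41
  2 -< 14
  2 -< 82
  7 -< 14
  7 -< 287
  14 -< 574
  ...4 more
Total: 12


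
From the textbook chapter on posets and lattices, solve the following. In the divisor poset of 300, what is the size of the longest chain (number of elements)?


A chain is a totally ordered subset; we count the number of elements in a maximum chain.
Compute, for each element x, the size of the longest chain ending at x:
  1: 1
  2: 2
  3: 2
  5: 2
  4: 3
  25: 3
  ...
A maximum chain: 1 < 2 < 4 < 12 < 60 < 300
Number of elements in the longest chain: 6


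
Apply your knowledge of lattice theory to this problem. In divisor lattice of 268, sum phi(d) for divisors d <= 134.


Divisors of 268 up to 134: [1, 2, 4, 67, 134]
phi values: [1, 1, 2, 66, 66]
Sum = 136


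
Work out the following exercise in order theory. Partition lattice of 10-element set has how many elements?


B(n) = number of set partitions of an n-element set.
B(n) satisfies the recurrence: B(n+1) = sum_k C(n,k)*B(k).
B(10) = 115975


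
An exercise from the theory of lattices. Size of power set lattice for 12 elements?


Power set = 2^n.
2^12 = 4096


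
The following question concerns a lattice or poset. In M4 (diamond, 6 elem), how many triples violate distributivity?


Distributive law: a ^ (b v c) = (a ^ b) v (a ^ c).
Check all 6^3 = 216 ordered triples (a,b,c).
  e.g. a=a1, b=a2, c=a3: lhs=a1 != rhs=0
  e.g. a=a1, b=a2, c=a4: lhs=a1 != rhs=0
Total violating triples: 24


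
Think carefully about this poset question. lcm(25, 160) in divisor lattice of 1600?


Join=lcm.
gcd(25,160)=5
lcm=800


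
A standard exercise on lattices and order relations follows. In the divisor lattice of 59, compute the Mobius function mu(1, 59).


In a divisor lattice, mu(a,b) = mu(b/a) where mu is the classical Mobius function.
b/a = 59/1 = 59
Prime factorization of 59: primes [59]
59 is squarefree with 1 prime factor(s), so mu(59) = (-1)^1 = -1


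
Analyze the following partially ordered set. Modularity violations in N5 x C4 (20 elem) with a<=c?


Modular law: if a <= c then a v (b ^ c) = (a v b) ^ c.
Check all triples (a,b,c) with a <= c among 20 elements.
  e.g. a=(a,0), b=(c,0), c=(b,0): lhs=(a,0) != rhs=(b,0)
  e.g. a=(a,0), b=(c,1), c=(b,0): lhs=(a,0) != rhs=(b,0)
Total violating triples: 40


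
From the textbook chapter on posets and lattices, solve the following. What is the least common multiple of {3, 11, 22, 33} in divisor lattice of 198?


In a divisor lattice, join = lcm (least common multiple).
Compute lcm iteratively: start with first element, then lcm(current, next).
Elements: [3, 11, 22, 33]
lcm(3,11) = 33
lcm(33,22) = 66
lcm(66,33) = 66
Final lcm = 66


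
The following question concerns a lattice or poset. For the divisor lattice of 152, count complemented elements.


An element a is complemented if some b has a meet b = bottom, a join b = top.
a is complemented iff gcd(a, n/a)=1, i.e. a is a unitary divisor of 152.
Complemented elements: 1, 8, 19, 152
Count: 4


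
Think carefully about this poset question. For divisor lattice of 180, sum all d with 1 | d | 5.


Interval [1,5] in divisors of 180: [1, 5]
Sum = 6
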